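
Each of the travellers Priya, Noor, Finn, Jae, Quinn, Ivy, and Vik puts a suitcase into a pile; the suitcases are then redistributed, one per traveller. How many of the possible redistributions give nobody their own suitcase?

1854

This is the derangement count D_7: permutations of 7 items with no fixed point.
By inclusion–exclusion this is Σ_{j=0}^{7} (−1)^j C(7,j)·(7−j)!.
Computing: 5040 − 5040 + 2520 − 840 + 210 − 42 + 7 − 1 = 1854.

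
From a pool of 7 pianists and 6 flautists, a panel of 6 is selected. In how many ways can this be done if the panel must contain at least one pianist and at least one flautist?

Unrestricted: C(13,6) = 1716 ways to pick any 6 of the 13.
Selections missing a whole group: no pianists → C(6,6) = 1; no flautists → C(7,6) = 7.
Both groups omitted at once is impossible, so 1716 − 8 = 1708.

1708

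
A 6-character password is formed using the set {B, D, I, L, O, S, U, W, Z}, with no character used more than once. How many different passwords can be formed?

60480

This is a permutation of 6 out of 9: P(9,6) = 9!/3!.
That product is 9 × 8 × 7 × 6 × 5 × 4 = 60480.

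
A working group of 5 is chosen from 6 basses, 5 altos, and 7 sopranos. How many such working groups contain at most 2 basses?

Split by how many basses are chosen (0 through 2).
Sum: C(6,0)·C(12,5) + C(6,1)·C(12,4) + C(6,2)·C(12,3) = 792 + 2970 + 3300 = 7062.

7062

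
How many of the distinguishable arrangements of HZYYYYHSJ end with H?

1680

With the last slot taken by H, it remains to arrange the other 8 letters (ZYYYYHSJ).
Those 8 letters have Y appearing 4 times, giving (8)!/(4!) = 1680.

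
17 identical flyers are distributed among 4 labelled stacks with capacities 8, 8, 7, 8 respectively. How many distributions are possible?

428

Ignoring the caps, the number of non-negative solutions to x_1+…+x_4 = 17 is C(20,3) = 1140.
Subtract solutions that violate a single cap (substitute x_i' = x_i − (cap_i+1)): x_1 ≥ 9 gives C(11,3) = 165; x_2 ≥ 9 gives C(11,3) = 165; x_3 ≥ 8 gives C(12,3) = 220; x_4 ≥ 9 gives C(11,3) = 165. Together 715.
Add back pairs where two caps are both exceeded: 0 + 1 + 0 + 1 + 0 + 1 = 3.
By inclusion–exclusion the count is 1140 − 715 + 3 = 428.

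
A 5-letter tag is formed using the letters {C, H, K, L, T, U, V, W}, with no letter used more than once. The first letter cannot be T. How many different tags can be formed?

The first letter has 8−1 = 7 choices (anything except T).
The remaining 4 letters are filled from the other 7 symbols without repetition: 7 × 6 × 5 × 4 = 840.
Total: 7 × 840 = 5880.

5880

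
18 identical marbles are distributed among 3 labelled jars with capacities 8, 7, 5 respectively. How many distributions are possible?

6

Without the upper bounds there are C(20,2) = 190 ways to split 18 among 3 jars.
Subtract solutions that violate a single cap (substitute x_i' = x_i − (cap_i+1)): x_1 ≥ 9 gives C(11,2) = 55; x_2 ≥ 8 gives C(12,2) = 66; x_3 ≥ 6 gives C(14,2) = 91. Together 212.
Add back pairs where two caps are both exceeded: 3 + 10 + 15 = 28.
By inclusion–exclusion the count is 190 − 212 + 28 = 6.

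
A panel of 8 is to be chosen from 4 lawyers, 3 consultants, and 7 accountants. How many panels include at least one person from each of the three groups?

Total 8-person selections from all 14: C(14,8) = 3003.
Selections missing a whole group: no lawyers → C(10,8) = 45; no consultants → C(11,8) = 165; no accountants → C(7,8) = 0.
Add back selections omitting two groups (i.e. drawn from a single group): C(4,8) + C(3,8) + C(7,8) = 0.
By inclusion–exclusion: 3003 − 210 + 0 = 2793.

2793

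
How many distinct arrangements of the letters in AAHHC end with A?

Fix A in the last position and arrange the remaining 4 letters.
Those 4 letters have H appearing twice, giving (4)!/(2!) = 12.

12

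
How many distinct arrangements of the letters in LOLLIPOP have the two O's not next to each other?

There are 8!/(3!·2!·2!) = 1680 arrangements of LOLLIPOP in total.
Arrangements with the O's together: treat OO as one letter, giving (7)!/(3!·2!) = 420.
Subtracting, 1680 − 420 = 1260 arrangements keep the O's apart.

1260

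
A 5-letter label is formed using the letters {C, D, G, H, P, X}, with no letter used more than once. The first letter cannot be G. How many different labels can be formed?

600

The first letter has 6−1 = 5 choices (anything except G).
The remaining 4 letters are filled from the other 5 symbols without repetition: 5 × 4 × 3 × 2 = 120.
Total: 5 × 120 = 600.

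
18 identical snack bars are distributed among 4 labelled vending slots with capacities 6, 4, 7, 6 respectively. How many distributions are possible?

55

By stars and bars, unrestricted non-negative solutions to x_1+…+x_4 = 18 number C(18+3,3) = 1330.
Subtract solutions that violate a single cap (substitute x_i' = x_i − (cap_i+1)): x_1 ≥ 7 gives C(14,3) = 364; x_2 ≥ 5 gives C(16,3) = 560; x_3 ≥ 8 gives C(13,3) = 286; x_4 ≥ 7 gives C(14,3) = 364. Together 1574.
Add back pairs where two caps are both exceeded: 84 + 20 + 35 + 56 + 84 + 20 = 299.
By inclusion–exclusion the count is 1330 − 1574 + 299 = 55.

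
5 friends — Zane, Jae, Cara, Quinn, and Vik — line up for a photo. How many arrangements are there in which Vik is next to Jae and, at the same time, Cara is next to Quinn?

24

Treat {Vik,Jae} as one block (2 orders) and {Cara,Quinn} as another (2 orders).
That leaves 3 units to arrange: 2 × 2 × 3! = 4 × 6 = 24.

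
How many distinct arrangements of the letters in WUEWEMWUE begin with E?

1680

Fix E in the first position and arrange the remaining 8 letters.
Those 8 letters have E appearing twice, U appearing twice, and W appearing 3 times, giving (8)!/(3!·2!·2!) = 1680.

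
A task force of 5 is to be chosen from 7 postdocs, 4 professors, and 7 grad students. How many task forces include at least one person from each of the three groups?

5684

Total 5-person selections from all 18: C(18,5) = 8568.
Subtract selections that omit an entire group: no postdocs → C(11,5) = 462; no professors → C(14,5) = 2002; no grad students → C(11,5) = 462.
Add back selections omitting two groups (i.e. drawn from a single group): C(7,5) + C(4,5) + C(7,5) = 42.
By inclusion–exclusion: 8568 − 2926 + 42 = 5684.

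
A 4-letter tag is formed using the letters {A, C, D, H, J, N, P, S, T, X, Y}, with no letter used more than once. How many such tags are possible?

7920

This is a permutation of 4 out of 11: P(11,4) = 11!/7!.
11 × 10 × 9 × 8 = 7920.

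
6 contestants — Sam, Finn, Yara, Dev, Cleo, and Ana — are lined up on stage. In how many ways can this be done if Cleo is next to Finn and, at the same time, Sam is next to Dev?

Treat {Cleo,Finn} as one block (2 orders) and {Sam,Dev} as another (2 orders).
That leaves 4 units to arrange: 2 × 2 × 4! = 4 × 24 = 96.

96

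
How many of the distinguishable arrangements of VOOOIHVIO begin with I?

840

With the first slot taken by I, it remains to arrange the other 8 letters (VOOOHVIO).
Those 8 letters have O appearing 4 times and V appearing twice, giving (8)!/(4!·2!) = 840.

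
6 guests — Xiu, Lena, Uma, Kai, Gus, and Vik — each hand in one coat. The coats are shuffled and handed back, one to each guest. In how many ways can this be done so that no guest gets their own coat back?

265

Count assignments avoiding every fixed point. For any j of the 6 guests fixed to their own coat, the other 6−j can be arranged in (6−j)! ways.
By inclusion–exclusion this is Σ_{j=0}^{6} (−1)^j C(6,j)·(6−j)!.
Computing: 720 − 720 + 360 − 120 + 30 − 6 + 1 = 265.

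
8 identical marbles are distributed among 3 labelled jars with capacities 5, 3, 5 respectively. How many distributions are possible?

Ignoring the caps, the number of non-negative solutions to x_1+…+x_3 = 8 is C(10,2) = 45.
Subtract solutions that violate a single cap (substitute x_i' = x_i − (cap_i+1)): x_1 ≥ 6 gives C(4,2) = 6; x_2 ≥ 4 gives C(6,2) = 15; x_3 ≥ 6 gives C(4,2) = 6. Together 27.
No two caps can be exceeded simultaneously, so the pair terms are all 0.
By inclusion–exclusion the count is 45 − 27 + 0 = 18.

18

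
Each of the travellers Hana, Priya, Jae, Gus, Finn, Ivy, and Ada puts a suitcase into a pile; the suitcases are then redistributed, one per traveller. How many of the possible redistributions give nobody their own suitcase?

1854

This is the derangement count D_7: permutations of 7 items with no fixed point.
By inclusion–exclusion this is Σ_{j=0}^{7} (−1)^j C(7,j)·(7−j)!.
Computing: 5040 − 5040 + 2520 − 840 + 210 − 42 + 7 − 1 = 1854.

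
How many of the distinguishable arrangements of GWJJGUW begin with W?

Fix W in the first position and arrange the remaining 6 letters.
Those 6 letters have G appearing twice and J appearing twice, giving (6)!/(2!·2!) = 180.

180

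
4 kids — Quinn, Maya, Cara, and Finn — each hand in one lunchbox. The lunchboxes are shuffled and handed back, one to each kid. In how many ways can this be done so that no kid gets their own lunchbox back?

Count assignments avoiding every fixed point. For any j of the 4 kids fixed to their own lunchbox, the other 4−j can be arranged in (4−j)! ways.
By inclusion–exclusion this is Σ_{j=0}^{4} (−1)^j C(4,j)·(4−j)!.
Computing: 24 − 24 + 12 − 4 + 1 = 9.

9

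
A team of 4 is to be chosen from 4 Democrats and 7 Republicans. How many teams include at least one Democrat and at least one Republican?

294

With no constraint there are C(11,4) = 330 possible selections.
Subtract selections that omit an entire group: no Democrats → C(7,4) = 35; no Republicans → C(4,4) = 1.
Both groups omitted at once is impossible, so 330 − 36 = 294.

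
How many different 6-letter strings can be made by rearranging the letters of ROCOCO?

ROCOCO has 6 letters with C appearing twice and O appearing 3 times.
Dividing 6! = 720 by 3!·2! = 12 for the repeated letters gives 60.

60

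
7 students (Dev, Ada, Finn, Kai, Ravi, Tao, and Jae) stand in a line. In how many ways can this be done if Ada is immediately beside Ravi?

1440

Treat {Ada, Ravi} as a single unit. There are 6 units to order, and the pair itself can be ordered 2 ways.
So the count is 2·(6)! = 1440.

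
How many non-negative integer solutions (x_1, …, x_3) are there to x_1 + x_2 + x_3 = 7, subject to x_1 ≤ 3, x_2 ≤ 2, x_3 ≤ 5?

By stars and bars, unrestricted non-negative solutions to x_1+…+x_3 = 7 number C(7+2,2) = 36.
Subtract solutions that violate a single cap (substitute x_i' = x_i − (cap_i+1)): x_1 ≥ 4 gives C(5,2) = 10; x_2 ≥ 3 gives C(6,2) = 15; x_3 ≥ 6 gives C(3,2) = 3. Together 28.
Add back pairs where two caps are both exceeded: 1 + 0 + 0 = 1.
By inclusion–exclusion the count is 36 − 28 + 1 = 9.

9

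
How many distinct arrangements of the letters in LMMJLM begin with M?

With the first slot taken by M, it remains to arrange the other 5 letters (LMJLM).
Those 5 letters have L appearing twice and M appearing twice, giving (5)!/(2!·2!) = 30.

30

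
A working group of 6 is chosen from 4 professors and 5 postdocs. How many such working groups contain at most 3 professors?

74

Split by how many professors are chosen (0 through 3).
Sum: C(4,0)·C(5,6) + C(4,1)·C(5,5) + C(4,2)·C(5,4) + C(4,3)·C(5,3) = 0 + 4 + 30 + 40 = 74.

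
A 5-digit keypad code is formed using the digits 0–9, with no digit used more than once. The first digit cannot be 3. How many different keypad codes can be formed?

The first digit has 10−1 = 9 choices (anything except 3).
The remaining 4 digits are filled from the other 9 symbols without repetition: 9 × 8 × 7 × 6 = 3024.
Total: 9 × 3024 = 27216.

27216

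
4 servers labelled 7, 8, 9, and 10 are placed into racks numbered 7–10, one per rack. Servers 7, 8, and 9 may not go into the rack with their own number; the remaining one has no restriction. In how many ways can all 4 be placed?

11

Let Aᵢ (for i ∈ {7, 8, 9}) be the placements that put server i in its forbidden rack. Any j of these fix j positions, leaving (4−j)! ways to fill the rest, and there are C(3,j) ways to pick which j.
By inclusion–exclusion, the number of valid placements is Σ_{j=0}^{3} (−1)^j C(3,j)·(4−j)!.
Computing: 24 − 18 + 6 − 1 = 11.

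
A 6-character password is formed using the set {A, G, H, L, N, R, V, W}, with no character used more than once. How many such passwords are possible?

20160

Choose and order 6 of the 8 symbols: the first character has 8 options, the next 7, and so on down to 3.
8 × 7 × 6 × 5 × 4 × 3 = 20160.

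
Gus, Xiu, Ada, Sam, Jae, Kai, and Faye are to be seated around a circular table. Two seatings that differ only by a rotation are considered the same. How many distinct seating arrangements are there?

Fix one person's seat to break rotational symmetry; the remaining 6 people can be arranged in (6)! = 720 ways.

720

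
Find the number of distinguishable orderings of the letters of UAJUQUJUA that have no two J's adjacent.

Total arrangements of UAJUQUJUA: 9!/(4!·2!·2!) = 3780.
If the two J's are adjacent, glue them into one block, leaving 8 items to arrange: (8)!/(4!·2!) = 840 ways.
Hence 3780 − 840 = 2940.

2940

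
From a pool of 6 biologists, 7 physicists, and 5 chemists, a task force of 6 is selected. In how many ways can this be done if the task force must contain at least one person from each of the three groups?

Unrestricted: C(18,6) = 18564 ways to pick any 6 of the 18.
Selections missing a whole group: no biologists → C(12,6) = 924; no physicists → C(11,6) = 462; no chemists → C(13,6) = 1716.
Add back selections omitting two groups (i.e. drawn from a single group): C(6,6) + C(7,6) + C(5,6) = 8.
By inclusion–exclusion: 18564 − 3102 + 8 = 15470.

15470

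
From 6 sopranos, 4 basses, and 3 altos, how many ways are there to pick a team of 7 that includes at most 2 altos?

1506

Split by how many altos are chosen (0 through 2).
Sum: C(3,0)·C(10,7) + C(3,1)·C(10,6) + C(3,2)·C(10,5) = 120 + 630 + 756 = 1506.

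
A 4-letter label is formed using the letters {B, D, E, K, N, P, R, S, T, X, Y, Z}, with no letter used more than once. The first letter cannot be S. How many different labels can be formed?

The first letter has 12−1 = 11 choices (anything except S).
The remaining 3 letters are filled from the other 11 symbols without repetition: 11 × 10 × 9 = 990.
Total: 11 × 990 = 10890.

10890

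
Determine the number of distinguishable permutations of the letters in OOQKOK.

Letter multiplicities in OOQKOK: K×2, O×3, Q×1.
The number of distinct arrangements is 6!/(3!·2!) = 720/12 = 60.

60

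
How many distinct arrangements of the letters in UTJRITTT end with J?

210

Fix J in the last position and arrange the remaining 7 letters.
Those 7 letters have T appearing 4 times, giving (7)!/(4!) = 210.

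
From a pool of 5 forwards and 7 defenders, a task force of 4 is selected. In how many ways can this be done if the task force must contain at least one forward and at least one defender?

With no constraint there are C(12,4) = 495 possible selections.
Selections missing a whole group: no forwards → C(7,4) = 35; no defenders → C(5,4) = 5.
Both groups omitted at once is impossible, so 495 − 40 = 455.

455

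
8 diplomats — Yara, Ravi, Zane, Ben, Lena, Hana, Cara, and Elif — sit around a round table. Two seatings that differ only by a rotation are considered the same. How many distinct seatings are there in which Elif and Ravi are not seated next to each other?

All circular seatings of 8 people number (7)! = 5040.
Those with Elif next to Ravi: fuse the pair into one unit and seat 7 units around a circle — 2·(6)! = 1440.
Subtracting, 5040 − 1440 = 3600.

3600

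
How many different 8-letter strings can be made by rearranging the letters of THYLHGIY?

The 8 letters of THYLHGIY have repeats: H appearing twice and Y appearing twice.
Dividing 8! = 40320 by 2!·2! = 4 for the repeated letters gives 10080.

10080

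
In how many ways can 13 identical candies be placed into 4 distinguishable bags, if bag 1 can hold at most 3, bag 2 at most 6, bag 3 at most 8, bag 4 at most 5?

133

Without the upper bounds there are C(16,3) = 560 ways to split 13 among 4 bags.
Subtract solutions that violate a single cap (substitute x_i' = x_i − (cap_i+1)): x_1 ≥ 4 gives C(12,3) = 220; x_2 ≥ 7 gives C(9,3) = 84; x_3 ≥ 9 gives C(7,3) = 35; x_4 ≥ 6 gives C(10,3) = 120. Together 459.
Add back pairs where two caps are both exceeded: 10 + 1 + 20 + 0 + 1 + 0 = 32.
By inclusion–exclusion the count is 560 − 459 + 32 = 133.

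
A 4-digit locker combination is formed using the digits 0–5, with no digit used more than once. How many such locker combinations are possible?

360

Choose and order 4 of the 6 symbols: the first digit has 6 options, the next 5, then 4, 3.
6 × 5 × 4 × 3 = 360.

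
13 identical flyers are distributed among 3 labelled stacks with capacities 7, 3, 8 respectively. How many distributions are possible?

18

Without the upper bounds there are C(15,2) = 105 ways to split 13 among 3 stacks.
Subtract solutions that violate a single cap (substitute x_i' = x_i − (cap_i+1)): x_1 ≥ 8 gives C(7,2) = 21; x_2 ≥ 4 gives C(11,2) = 55; x_3 ≥ 9 gives C(6,2) = 15. Together 91.
Add back pairs where two caps are both exceeded: 3 + 0 + 1 = 4.
By inclusion–exclusion the count is 105 − 91 + 4 = 18.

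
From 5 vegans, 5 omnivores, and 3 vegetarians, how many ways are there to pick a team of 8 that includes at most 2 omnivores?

321

Split by how many omnivores are chosen (0 through 2).
Sum: C(5,0)·C(8,8) + C(5,1)·C(8,7) + C(5,2)·C(8,6) = 1 + 40 + 280 = 321.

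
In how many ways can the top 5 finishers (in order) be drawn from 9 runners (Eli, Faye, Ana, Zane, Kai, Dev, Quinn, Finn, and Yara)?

There are 9 choices for 1st place, 8 for 2nd, and so on down to 5 for position 5.
That gives 9 × 8 × 7 × 6 × 5 = 15120.

15120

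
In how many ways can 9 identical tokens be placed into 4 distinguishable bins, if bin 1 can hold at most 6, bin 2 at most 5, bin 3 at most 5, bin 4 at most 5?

Without the upper bounds there are C(12,3) = 220 ways to split 9 among 4 bins.
Subtract solutions that violate a single cap (substitute x_i' = x_i − (cap_i+1)): x_1 ≥ 7 gives C(5,3) = 10; x_2 ≥ 6 gives C(6,3) = 20; x_3 ≥ 6 gives C(6,3) = 20; x_4 ≥ 6 gives C(6,3) = 20. Together 70.
No two caps can be exceeded simultaneously, so the pair terms are all 0.
By inclusion–exclusion the count is 220 − 70 + 0 = 150.

150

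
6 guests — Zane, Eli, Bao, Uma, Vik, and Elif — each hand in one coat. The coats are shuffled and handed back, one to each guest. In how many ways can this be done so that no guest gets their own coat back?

265

Let Aᵢ be the assignments in which guest i gets their own coat. We want the size of the complement of A₁∪…∪A_6.
By inclusion–exclusion this is Σ_{j=0}^{6} (−1)^j C(6,j)·(6−j)!.
Computing: 720 − 720 + 360 − 120 + 30 − 6 + 1 = 265.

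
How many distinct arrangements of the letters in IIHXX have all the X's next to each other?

12

Treat the 2 copies of X as a single block. The multiset to arrange is then {XX, H, I, I}, 4 items in all.
That gives (4)!/(2!) = 12 arrangements.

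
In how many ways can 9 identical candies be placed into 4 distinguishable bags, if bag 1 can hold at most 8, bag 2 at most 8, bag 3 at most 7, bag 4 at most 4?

179

Without the upper bounds there are C(12,3) = 220 ways to split 9 among 4 bags.
Subtract solutions that violate a single cap (substitute x_i' = x_i − (cap_i+1)): x_1 ≥ 9 gives C(3,3) = 1; x_2 ≥ 9 gives C(3,3) = 1; x_3 ≥ 8 gives C(4,3) = 4; x_4 ≥ 5 gives C(7,3) = 35. Together 41.
No two caps can be exceeded simultaneously, so the pair terms are all 0.
By inclusion–exclusion the count is 220 − 41 + 0 = 179.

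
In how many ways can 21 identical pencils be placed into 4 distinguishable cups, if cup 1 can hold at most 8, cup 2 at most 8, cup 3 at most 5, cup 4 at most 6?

Ignoring the caps, the number of non-negative solutions to x_1+…+x_4 = 21 is C(24,3) = 2024.
Subtract solutions that violate a single cap (substitute x_i' = x_i − (cap_i+1)): x_1 ≥ 9 gives C(15,3) = 455; x_2 ≥ 9 gives C(15,3) = 455; x_3 ≥ 6 gives C(18,3) = 816; x_4 ≥ 7 gives C(17,3) = 680. Together 2406.
Add back pairs where two caps are both exceeded: 20 + 84 + 56 + 84 + 56 + 165 = 465.
By inclusion–exclusion the count is 2024 − 2406 + 465 = 83.

83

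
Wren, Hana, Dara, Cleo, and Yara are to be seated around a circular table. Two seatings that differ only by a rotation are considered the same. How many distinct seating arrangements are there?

24

Seat Wren anywhere (absorbing the rotational symmetry), then permute the other 4: (4)! = 24.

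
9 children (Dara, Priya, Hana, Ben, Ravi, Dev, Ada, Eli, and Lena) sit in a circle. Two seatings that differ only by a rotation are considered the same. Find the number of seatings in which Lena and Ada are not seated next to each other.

30240

All circular seatings of 9 people number (8)! = 40320.
Seatings with Lena beside Ada: treat them as a block with 2 internal orders, giving 2 × (7)! = 10080.
Subtracting, 40320 − 10080 = 30240.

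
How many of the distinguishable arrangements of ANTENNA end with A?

120

With the last slot taken by A, it remains to arrange the other 6 letters (NTENNA).
Those 6 letters have N appearing 3 times, giving (6)!/(3!) = 120.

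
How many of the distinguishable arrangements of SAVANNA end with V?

With the last slot taken by V, it remains to arrange the other 6 letters (SAANNA).
Those 6 letters have A appearing 3 times and N appearing twice, giving (6)!/(3!·2!) = 60.

60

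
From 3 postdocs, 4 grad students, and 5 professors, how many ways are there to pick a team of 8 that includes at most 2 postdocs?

Split by how many postdocs are chosen (0 through 2).
Sum: C(3,0)·C(9,8) + C(3,1)·C(9,7) + C(3,2)·C(9,6) = 9 + 108 + 252 = 369.

369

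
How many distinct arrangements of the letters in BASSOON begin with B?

180

Fix B in the first position and arrange the remaining 6 letters.
Those 6 letters have O appearing twice and S appearing twice, giving (6)!/(2!·2!) = 180.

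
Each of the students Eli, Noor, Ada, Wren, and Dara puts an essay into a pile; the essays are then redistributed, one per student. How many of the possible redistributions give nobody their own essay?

44

Count assignments avoiding every fixed point. For any j of the 5 students fixed to their own essay, the other 5−j can be arranged in (5−j)! ways.
By inclusion–exclusion this is Σ_{j=0}^{5} (−1)^j C(5,j)·(5−j)!.
Computing: 120 − 120 + 60 − 20 + 5 − 1 = 44.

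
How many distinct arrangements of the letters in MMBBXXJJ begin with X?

630

With the first slot taken by X, it remains to arrange the other 7 letters (MMBBXJJ).
Those 7 letters have B appearing twice, J appearing twice, and M appearing twice, giving (7)!/(2!·2!·2!) = 630.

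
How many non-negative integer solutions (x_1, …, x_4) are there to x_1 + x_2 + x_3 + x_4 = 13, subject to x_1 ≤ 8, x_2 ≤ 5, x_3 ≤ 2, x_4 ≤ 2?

27

Ignoring the caps, the number of non-negative solutions to x_1+…+x_4 = 13 is C(16,3) = 560.
Subtract solutions that violate a single cap (substitute x_i' = x_i − (cap_i+1)): x_1 ≥ 9 gives C(7,3) = 35; x_2 ≥ 6 gives C(10,3) = 120; x_3 ≥ 3 gives C(13,3) = 286; x_4 ≥ 3 gives C(13,3) = 286. Together 727.
Add back pairs where two caps are both exceeded: 0 + 4 + 4 + 35 + 35 + 120 = 198.
Subtract triples: 0 + 0 + 0 + 4 = 4.
By inclusion–exclusion the count is 560 − 727 + 198 − 4 = 27.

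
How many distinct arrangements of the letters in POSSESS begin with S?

With the first slot taken by S, it remains to arrange the other 6 letters (POSESS).
Those 6 letters have S appearing 3 times, giving (6)!/(3!) = 120.

120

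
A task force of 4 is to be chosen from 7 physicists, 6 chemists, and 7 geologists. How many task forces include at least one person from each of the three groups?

Unrestricted: C(20,4) = 4845 ways to pick any 4 of the 20.
Selections missing a whole group: no physicists → C(13,4) = 715; no chemists → C(14,4) = 1001; no geologists → C(13,4) = 715.
Add back selections omitting two groups (i.e. drawn from a single group): C(7,4) + C(6,4) + C(7,4) = 85.
By inclusion–exclusion: 4845 − 2431 + 85 = 2499.

2499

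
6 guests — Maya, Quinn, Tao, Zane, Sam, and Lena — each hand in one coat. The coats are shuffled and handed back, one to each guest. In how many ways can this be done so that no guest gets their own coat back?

265

Let Aᵢ be the assignments in which guest i gets their own coat. We want the size of the complement of A₁∪…∪A_6.
By inclusion–exclusion this is Σ_{j=0}^{6} (−1)^j C(6,j)·(6−j)!.
Computing: 720 − 720 + 360 − 120 + 30 − 6 + 1 = 265.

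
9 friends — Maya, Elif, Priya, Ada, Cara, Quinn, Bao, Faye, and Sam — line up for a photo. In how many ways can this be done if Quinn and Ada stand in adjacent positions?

Treat {Quinn, Ada} as a single unit. There are 8 units to order, and the pair itself can be ordered 2 ways.
That gives 2 × 8! = 2 × 40320 = 80640.

80640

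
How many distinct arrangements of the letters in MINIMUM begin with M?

With the first slot taken by M, it remains to arrange the other 6 letters (INIMUM).
Those 6 letters have I appearing twice and M appearing twice, giving (6)!/(2!·2!) = 180.

180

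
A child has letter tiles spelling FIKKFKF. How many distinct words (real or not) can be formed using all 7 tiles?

FIKKFKF has 7 letters with F appearing 3 times and K appearing 3 times.
The number of distinct arrangements is 7!/(3!·3!) = 5040/36 = 140.

140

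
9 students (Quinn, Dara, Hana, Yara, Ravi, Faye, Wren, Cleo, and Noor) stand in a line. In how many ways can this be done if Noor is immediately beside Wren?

80640

Glue Noor and Wren into one block (2 internal orders), leaving 8 units to arrange in a row.
So the count is 2·(8)! = 80640.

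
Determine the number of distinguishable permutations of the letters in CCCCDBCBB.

The 9 letters of CCCCDBCBB have repeats: B appearing 3 times and C appearing 5 times.
Dividing 9! = 362880 by 5!·3! = 720 for the repeated letters gives 504.

504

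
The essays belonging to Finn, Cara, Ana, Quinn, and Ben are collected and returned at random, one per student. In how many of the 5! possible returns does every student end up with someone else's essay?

44

This is the derangement count D_5: permutations of 5 items with no fixed point.
By inclusion–exclusion this is Σ_{j=0}^{5} (−1)^j C(5,j)·(5−j)!.
Computing: 120 − 120 + 60 − 20 + 5 − 1 = 44.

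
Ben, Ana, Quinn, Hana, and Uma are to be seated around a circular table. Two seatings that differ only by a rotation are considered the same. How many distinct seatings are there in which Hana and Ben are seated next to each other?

12

Glue Hana and Ben into a block (2 internal orders). Seating 4 units around a circle gives (3)! arrangements.
So 2 × (3)! = 2 × 6 = 12.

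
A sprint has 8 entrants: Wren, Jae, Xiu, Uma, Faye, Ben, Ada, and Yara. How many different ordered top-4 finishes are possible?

This is an ordered selection of 4 from 8: P(8,4).
That gives 8 × 7 × 6 × 5 = 1680.

1680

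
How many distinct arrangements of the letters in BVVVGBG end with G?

60

Fix G in the last position and arrange the remaining 6 letters.
Those 6 letters have B appearing twice and V appearing 3 times, giving (6)!/(3!·2!) = 60.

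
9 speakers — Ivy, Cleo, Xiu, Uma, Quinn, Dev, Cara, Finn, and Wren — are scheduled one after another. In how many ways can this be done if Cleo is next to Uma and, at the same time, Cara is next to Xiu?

Treat {Cleo,Uma} as one block (2 orders) and {Cara,Xiu} as another (2 orders).
That leaves 7 units to arrange: 2 × 2 × 7! = 4 × 5040 = 20160.

20160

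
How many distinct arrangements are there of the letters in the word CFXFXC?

Letter multiplicities in CFXFXC: C×2, F×2, X×2.
Dividing 6! = 720 by 2!·2!·2! = 8 for the repeated letters gives 90.

90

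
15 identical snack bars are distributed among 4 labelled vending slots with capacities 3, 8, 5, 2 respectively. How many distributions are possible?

By stars and bars, unrestricted non-negative solutions to x_1+…+x_4 = 15 number C(15+3,3) = 816.
Subtract solutions that violate a single cap (substitute x_i' = x_i − (cap_i+1)): x_1 ≥ 4 gives C(14,3) = 364; x_2 ≥ 9 gives C(9,3) = 84; x_3 ≥ 6 gives C(12,3) = 220; x_4 ≥ 3 gives C(15,3) = 455. Together 1123.
Add back pairs where two caps are both exceeded: 10 + 56 + 165 + 1 + 20 + 84 = 336.
Subtract triples: 0 + 0 + 10 + 0 = 10.
By inclusion–exclusion the count is 816 − 1123 + 336 − 10 = 19.

19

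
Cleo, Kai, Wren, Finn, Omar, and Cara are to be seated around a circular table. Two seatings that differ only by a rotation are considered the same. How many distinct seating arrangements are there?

120

Seat Cleo anywhere (absorbing the rotational symmetry), then permute the other 5: (5)! = 120.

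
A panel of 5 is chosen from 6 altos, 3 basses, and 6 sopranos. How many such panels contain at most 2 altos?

Split by how many altos are chosen (0 through 2).
Sum: C(6,0)·C(9,5) + C(6,1)·C(9,4) + C(6,2)·C(9,3) = 126 + 756 + 1260 = 2142.

2142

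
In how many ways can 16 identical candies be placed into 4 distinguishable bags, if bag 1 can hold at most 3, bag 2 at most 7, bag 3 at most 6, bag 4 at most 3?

By stars and bars, unrestricted non-negative solutions to x_1+…+x_4 = 16 number C(16+3,3) = 969.
Subtract solutions that violate a single cap (substitute x_i' = x_i − (cap_i+1)): x_1 ≥ 4 gives C(15,3) = 455; x_2 ≥ 8 gives C(11,3) = 165; x_3 ≥ 7 gives C(12,3) = 220; x_4 ≥ 4 gives C(15,3) = 455. Together 1295.
Add back pairs where two caps are both exceeded: 35 + 56 + 165 + 4 + 35 + 56 = 351.
Subtract triples: 0 + 1 + 4 + 0 = 5.
By inclusion–exclusion the count is 969 − 1295 + 351 − 5 = 20.

20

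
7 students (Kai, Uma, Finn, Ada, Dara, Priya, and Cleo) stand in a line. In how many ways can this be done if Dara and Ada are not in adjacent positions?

There are 7! = 5040 arrangements in all. If Dara and Ada are adjacent, merging them into one block gives 2·(6)! = 1440 arrangements.
Complementary counting: 5040 − 1440 = 3600.

3600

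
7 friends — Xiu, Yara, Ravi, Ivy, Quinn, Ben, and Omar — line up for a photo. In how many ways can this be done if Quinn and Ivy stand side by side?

1440

Glue Quinn and Ivy into one block (2 internal orders), leaving 6 units to arrange in a row.
So the count is 2·(6)! = 1440.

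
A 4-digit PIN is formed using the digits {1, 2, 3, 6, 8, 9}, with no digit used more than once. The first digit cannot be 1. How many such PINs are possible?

300

The first digit has 6−1 = 5 choices (anything except 1).
The remaining 3 digits are filled from the other 5 symbols without repetition: 5 × 4 × 3 = 60.
Total: 5 × 60 = 300.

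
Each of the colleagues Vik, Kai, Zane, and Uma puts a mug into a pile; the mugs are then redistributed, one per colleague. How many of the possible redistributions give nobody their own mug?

This is the derangement count D_4: permutations of 4 items with no fixed point.
By inclusion–exclusion this is Σ_{j=0}^{4} (−1)^j C(4,j)·(4−j)!.
Computing: 24 − 24 + 12 − 4 + 1 = 9.

9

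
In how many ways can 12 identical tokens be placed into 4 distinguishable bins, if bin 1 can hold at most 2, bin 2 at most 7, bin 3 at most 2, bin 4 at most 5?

27

By stars and bars, unrestricted non-negative solutions to x_1+…+x_4 = 12 number C(12+3,3) = 455.
Subtract solutions that violate a single cap (substitute x_i' = x_i − (cap_i+1)): x_1 ≥ 3 gives C(12,3) = 220; x_2 ≥ 8 gives C(7,3) = 35; x_3 ≥ 3 gives C(12,3) = 220; x_4 ≥ 6 gives C(9,3) = 84. Together 559.
Add back pairs where two caps are both exceeded: 4 + 84 + 20 + 4 + 0 + 20 = 132.
Subtract triples: 0 + 0 + 1 + 0 = 1.
By inclusion–exclusion the count is 455 − 559 + 132 − 1 = 27.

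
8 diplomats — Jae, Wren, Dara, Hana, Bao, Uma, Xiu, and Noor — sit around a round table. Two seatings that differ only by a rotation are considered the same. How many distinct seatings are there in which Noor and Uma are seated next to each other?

Treat {Noor, Uma} as one unit (2 internal orders) and seat the resulting 7 units around the table: (6)! circular arrangements.
So 2 × (6)! = 2 × 720 = 1440.

1440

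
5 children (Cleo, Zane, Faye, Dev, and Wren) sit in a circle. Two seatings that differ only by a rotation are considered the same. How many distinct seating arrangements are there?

24

Seat Cleo anywhere (absorbing the rotational symmetry), then permute the other 4: (4)! = 24.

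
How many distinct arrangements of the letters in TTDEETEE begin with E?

140

Fix E in the first position and arrange the remaining 7 letters.
Those 7 letters have E appearing 3 times and T appearing 3 times, giving (7)!/(3!·3!) = 140.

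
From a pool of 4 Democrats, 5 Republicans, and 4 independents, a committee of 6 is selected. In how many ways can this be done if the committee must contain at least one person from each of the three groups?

Unrestricted: C(13,6) = 1716 ways to pick any 6 of the 13.
Selections missing a whole group: no Democrats → C(9,6) = 84; no Republicans → C(8,6) = 28; no independents → C(9,6) = 84.
Add back selections omitting two groups (i.e. drawn from a single group): C(4,6) + C(5,6) + C(4,6) = 0.
By inclusion–exclusion: 1716 − 196 + 0 = 1520.

1520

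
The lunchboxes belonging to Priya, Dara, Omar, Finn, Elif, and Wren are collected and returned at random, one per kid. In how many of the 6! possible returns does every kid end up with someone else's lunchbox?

Count assignments avoiding every fixed point. For any j of the 6 kids fixed to their own lunchbox, the other 6−j can be arranged in (6−j)! ways.
By inclusion–exclusion this is Σ_{j=0}^{6} (−1)^j C(6,j)·(6−j)!.
Computing: 720 − 720 + 360 − 120 + 30 − 6 + 1 = 265.

265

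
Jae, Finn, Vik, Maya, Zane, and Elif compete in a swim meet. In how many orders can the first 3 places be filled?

There are 6 choices for 1st place, 5 for 2nd, and 4 for 3rd.
That gives 6 × 5 × 4 = 120.

120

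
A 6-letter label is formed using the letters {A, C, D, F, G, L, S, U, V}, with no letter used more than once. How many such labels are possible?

This is a permutation of 6 out of 9: P(9,6) = 9!/3!.
9 × 8 × 7 × 6 × 5 × 4 = 60480.

60480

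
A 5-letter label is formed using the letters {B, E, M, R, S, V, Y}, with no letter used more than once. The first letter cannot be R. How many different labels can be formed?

The first letter has 7−1 = 6 choices (anything except R).
The remaining 4 letters are filled from the other 6 symbols without repetition: 6 × 5 × 4 × 3 = 360.
Total: 6 × 360 = 2160.

2160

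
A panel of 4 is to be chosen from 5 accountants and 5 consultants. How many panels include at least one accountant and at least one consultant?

With no constraint there are C(10,4) = 210 possible selections.
Subtract selections that omit an entire group: no accountants → C(5,4) = 5; no consultants → C(5,4) = 5.
Both groups omitted at once is impossible, so 210 − 10 = 200.

200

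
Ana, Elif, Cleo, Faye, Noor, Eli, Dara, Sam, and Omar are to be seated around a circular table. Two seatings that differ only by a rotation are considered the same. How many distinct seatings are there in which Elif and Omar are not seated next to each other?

30240

All circular seatings of 9 people number (8)! = 40320.
Seatings with Elif beside Omar: treat them as a block with 2 internal orders, giving 2 × (7)! = 10080.
Subtracting, 40320 − 10080 = 30240.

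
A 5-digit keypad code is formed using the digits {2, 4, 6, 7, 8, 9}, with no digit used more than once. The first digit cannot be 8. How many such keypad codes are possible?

600

The first digit has 6−1 = 5 choices (anything except 8).
The remaining 4 digits are filled from the other 5 symbols without repetition: 5 × 4 × 3 × 2 = 120.
Total: 5 × 120 = 600.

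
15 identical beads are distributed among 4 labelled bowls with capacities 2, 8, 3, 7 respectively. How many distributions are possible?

Without the upper bounds there are C(18,3) = 816 ways to split 15 among 4 bowls.
Subtract solutions that violate a single cap (substitute x_i' = x_i − (cap_i+1)): x_1 ≥ 3 gives C(15,3) = 455; x_2 ≥ 9 gives C(9,3) = 84; x_3 ≥ 4 gives C(14,3) = 364; x_4 ≥ 8 gives C(10,3) = 120. Together 1023.
Add back pairs where two caps are both exceeded: 20 + 165 + 35 + 10 + 0 + 20 = 250.
Subtract triples: 0 + 0 + 1 + 0 = 1.
By inclusion–exclusion the count is 816 − 1023 + 250 − 1 = 42.

42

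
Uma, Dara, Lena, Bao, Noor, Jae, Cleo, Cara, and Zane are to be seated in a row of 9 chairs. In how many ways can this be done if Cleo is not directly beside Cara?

282240

Of the 9! = 362880 arrangements, those with Cleo and Cara adjacent number 2 × 8! = 80640 (treat the pair as a block with 2 internal orders).
Complementary counting: 362880 − 80640 = 282240.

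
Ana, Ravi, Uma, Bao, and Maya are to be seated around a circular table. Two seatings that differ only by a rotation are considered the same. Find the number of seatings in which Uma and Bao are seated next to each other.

Treat {Uma, Bao} as one unit (2 internal orders) and seat the resulting 4 units around the table: (3)! circular arrangements.
So 2 × (3)! = 2 × 6 = 12.

12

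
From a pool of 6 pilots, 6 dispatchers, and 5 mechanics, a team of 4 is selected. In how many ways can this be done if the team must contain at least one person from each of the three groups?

Unrestricted: C(17,4) = 2380 ways to pick any 4 of the 17.
Subtract selections that omit an entire group: no pilots → C(11,4) = 330; no dispatchers → C(11,4) = 330; no mechanics → C(12,4) = 495.
Add back selections omitting two groups (i.e. drawn from a single group): C(6,4) + C(6,4) + C(5,4) = 35.
By inclusion–exclusion: 2380 − 1155 + 35 = 1260.

1260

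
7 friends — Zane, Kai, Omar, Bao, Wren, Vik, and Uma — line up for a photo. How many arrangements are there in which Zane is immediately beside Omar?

1440

Place the 5 others and the Zane-Omar pair as 6 objects in a line; the pair has 2 internal arrangements.
So the count is 2·(6)! = 1440.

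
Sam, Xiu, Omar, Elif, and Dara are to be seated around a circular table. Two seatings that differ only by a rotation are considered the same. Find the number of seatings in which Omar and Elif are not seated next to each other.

12

Without the restriction there are (4)! = 24 seatings.
Those with Omar next to Elif: fuse the pair into one unit and seat 4 units around a circle — 2·(3)! = 12.
Subtracting, 24 − 12 = 12.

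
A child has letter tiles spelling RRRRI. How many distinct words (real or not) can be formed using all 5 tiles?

5

The 5 letters of RRRRI have repeats: R appearing 4 times.
The number of distinct arrangements is 5!/(4!) = 120/24 = 5.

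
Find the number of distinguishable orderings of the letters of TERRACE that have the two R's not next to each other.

900

There are 7!/(2!·2!) = 1260 arrangements of TERRACE in total.
Arrangements with the R's together: treat RR as one letter, giving (6)!/(2!) = 360.
Hence 1260 − 360 = 900.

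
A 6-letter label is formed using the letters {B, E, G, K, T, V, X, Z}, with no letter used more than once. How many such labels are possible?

With no repetition, fill the 6 letters in order: 8 choices, then 7, down to 3.
8 × 7 × 6 × 5 × 4 × 3 = 20160.

20160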